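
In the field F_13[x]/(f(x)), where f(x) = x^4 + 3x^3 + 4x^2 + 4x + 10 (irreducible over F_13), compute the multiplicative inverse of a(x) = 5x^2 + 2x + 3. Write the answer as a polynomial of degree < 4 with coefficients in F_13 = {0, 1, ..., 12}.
a(x)^(-1) ≡ 9x^3 + 4x^2 + 2x + 2 (mod f(x))

Since f is irreducible over F_13, F_13[x]/(f) is a field and a(x) ≠ 0 has an inverse. Apply the extended Euclidean algorithm to f(x) and a(x) in F_13[x]: f(x) = (8x^2 + 9)·a(x) + (12x + 9);  a(x) = (8x + 5)·(12x + 9) + (10). The last nonzero remainder is the constant 10 = gcd(f, a) in F_13. Back-substituting through the division chain expresses 10 = s(x)·a(x) + t(x)·f(x) with s(x) ≡ 12x^3 + x^2 + 7x + 7 (mod f), so (12x^3 + x^2 + 7x + 7)·a(x) ≡ 10 (mod f). Multiplying by 10^(-1) ≡ 4 in F_13 gives a(x)^(-1) ≡ 4·(12x^3 + x^2 + 7x + 7) ≡ 9x^3 + 4x^2 + 2x + 2 (mod f). Check: (5x^2 + 2x + 3)·(9x^3 + 4x^2 + 2x + 2) = 6x^5 + 12x^4 + 6x^3 + 10x + 6 ≡ 1 (mod x^4 + 3x^3 + 4x^2 + 4x + 10).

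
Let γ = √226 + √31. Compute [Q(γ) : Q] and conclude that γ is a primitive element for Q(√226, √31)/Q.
[Q(γ) : Q] = 4 (equivalently, Q(γ) = Q(√226, √31))

Obviously Q(γ) ⊆ Q(√226, √31), and [Q(√226, √31):Q] = 4 (since 226, 31 are distinct squarefree integers > 1 with 7006 not a perfect square). To show equality we compute the minimal polynomial of γ. From γ = √226 + √31: γ^2 = 226 + 2√(7006) + 31 = 257 + 2√(7006), so γ^2 - 257 = 2√(7006); squaring, (γ^2 - 257)^2 = 4·7006, i.e. γ^4 - 514γ^2 + 66049 - 28024 = 0, i.e. γ^4 - 514γ^2 + 38025 = 0. So γ is a root of x^4 - 514x^2 + 38025. This polynomial is irreducible over Q: it has no rational root (each ±√226 ± √31 is irrational), and any factorization into two quadratics over Q would force √(7006) ∈ Q (pairing opposite roots) or √226, √31 ∈ Q (other pairings), all impossible. Hence [Q(γ):Q] = 4 = [Q(√226, √31):Q], so Q(γ) = Q(√226, √31).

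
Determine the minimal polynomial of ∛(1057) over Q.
m_α(x) = x^3 - 1057

α satisfies α^3 = 1057, so x^3 - 1057 annihilates α. By the rational root test, a rational root p/q (in lowest terms) of x^3 - 1057 would satisfy p^3 = 1057 q^3, forcing q = 1 and p^3 = 1057; but 1057 is not a perfect cube, contradiction. A monic cubic over Q with no rational root is irreducible (any nontrivial factorization would include a linear factor). Hence x^3 - 1057 is the minimal polynomial of α, and in particular [Q(α):Q] = 3.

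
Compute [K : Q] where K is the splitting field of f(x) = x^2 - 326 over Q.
[K : Q] = 2

f(x) = x^2 - 326 factors as (x - √326)(x + √326). The splitting field is K = Q(√326). Since 326 is squarefree and > 1, it is not a perfect square, so x^2 - 326 is irreducible over Q and [Q(√326) : Q] = 2. Hence [K : Q] = 2.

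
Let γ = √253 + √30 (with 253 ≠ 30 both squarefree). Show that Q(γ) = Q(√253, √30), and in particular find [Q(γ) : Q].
[Q(γ) : Q] = 4 (equivalently, Q(γ) = Q(√253, √30))

Obviously Q(γ) ⊆ Q(√253, √30), and [Q(√253, √30):Q] = 4 (since 253, 30 are distinct squarefree integers > 1 with 7590 not a perfect square). To show equality we compute the minimal polynomial of γ. From γ = √253 + √30: γ^2 = 253 + 2√(7590) + 30 = 283 + 2√(7590), so γ^2 - 283 = 2√(7590); squaring, (γ^2 - 283)^2 = 4·7590, i.e. γ^4 - 566γ^2 + 80089 - 30360 = 0, i.e. γ^4 - 566γ^2 + 49729 = 0. So γ is a root of x^4 - 566x^2 + 49729. This polynomial is irreducible over Q: it has no rational root (each ±√253 ± √30 is irrational), and any factorization into two quadratics over Q would force √(7590) ∈ Q (pairing opposite roots) or √253, √30 ∈ Q (other pairings), all impossible. Hence [Q(γ):Q] = 4 = [Q(√253, √30):Q], so Q(γ) = Q(√253, √30).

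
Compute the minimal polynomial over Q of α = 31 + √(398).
m_α(x) = x^2 - 62x + 563

From α - 31 = √(398), squaring gives (α - 31)^2 = 398, i.e. α^2 - 62α + 961 = 398, so α^2 - 62α + 563 = 0. The discriminant of x^2 - 62x + 563 is (-62)^2 - 4·(563) = 3844 - 2252 = 1592, and 4·(398) is not a perfect square in Q since 398 is squarefree and ≠ 1. Hence x^2 - 62x + 563 is irreducible over Q and is the minimal polynomial of α.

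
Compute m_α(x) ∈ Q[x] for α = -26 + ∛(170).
m_α(x) = x^3 + 78x^2 + 2028x + 17406

Set β = α + 26 = ∛(170), so β^3 = 170. Then (α + 26)^3 - 170 = 0, i.e. α is a root of g(x) = (x + 26)^3 - 170 = x^3 + 78x^2 + 2028x + 17406. Since g(x) = h(x + 26) where h(x) = x^3 - 170, and h is irreducible over Q (because 170 is not a perfect cube, so h has no rational root, and a monic cubic with no rational root is irreducible), g is also irreducible (irreducibility is preserved under the substitution x → x + 26). Hence m_α(x) = x^3 + 78x^2 + 2028x + 17406.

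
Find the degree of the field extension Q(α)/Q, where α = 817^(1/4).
[Q(α):Q] = 4

α is a root of x^4 - 817. By Eisenstein's criterion at the prime p = 19 (which divides the constant term 817 but p^2 = 361 does not, since 817 is squarefree), x^4 - 817 is irreducible over Q. Hence [Q(α):Q] = 4.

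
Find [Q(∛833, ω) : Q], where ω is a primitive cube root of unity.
[Q(∛833, ω) : Q] = 6

[Q(∛833):Q] = 3 (min poly x^3 - 833, irreducible since 833 is not a perfect cube). [Q(ω):Q] = 2 (min poly x^2 + x + 1). Since Q(∛833) ⊂ R and ω ∉ R, we have ω ∉ Q(∛833), so x^2 + x + 1 remains irreducible over Q(∛833) and [Q(∛833, ω) : Q(∛833)] = 2. By the tower law, [Q(∛833, ω) : Q] = 3 · 2 = 6. (In fact Q(∛833, ω) is the splitting field of x^3 - 833 over Q.)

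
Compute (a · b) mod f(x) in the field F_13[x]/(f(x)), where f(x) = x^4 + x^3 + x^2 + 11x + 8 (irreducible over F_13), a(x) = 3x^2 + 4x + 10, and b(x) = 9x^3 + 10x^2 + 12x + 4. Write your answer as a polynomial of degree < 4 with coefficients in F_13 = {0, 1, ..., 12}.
a · b ≡ 9x^3 + 6x^2 + 11x + 1 (mod f(x))

Multiply in F_13[x]: a(x)·b(x) = (3x^2 + 4x + 10)·(9x^3 + 10x^2 + 12x + 4) = x^5 + x^4 + 10x^3 + 4x^2 + 6x + 1. This has degree ≥ 4, so divide by f(x) over F_13: x^5 + x^4 + 10x^3 + 4x^2 + 6x + 1 = (x)·(x^4 + x^3 + x^2 + 11x + 8) + (9x^3 + 6x^2 + 11x + 1). Hence a·b ≡ 9x^3 + 6x^2 + 11x + 1 (mod f). (F_13[x]/(f) is a field with 13^4 = 28561 elements since f is irreducible of degree 4.)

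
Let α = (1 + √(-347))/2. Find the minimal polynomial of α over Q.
m_α(x) = x^2 - x + 87

From 2α - 1 = √(-347), squaring gives (2α - 1)^2 = -347, i.e. 4α^2 - 4α + 1 = -347, so α^2 - α + (1 + 347)/4 = 0. Since -347 ≡ 1 (mod 4), (1 + 347)/4 = 87 ∈ Z. The polynomial x^2 - x + 87 has discriminant 1 - 4·(87) = -347, which is not a perfect square in Q (d = -347 is squarefree and ≠ 1), so x^2 - x + 87 is irreducible over Q. It is the minimal polynomial of α.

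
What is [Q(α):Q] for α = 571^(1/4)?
[Q(α):Q] = 4

α is a root of x^4 - 571. By Eisenstein's criterion at the prime p = 571 (which divides the constant term 571 but p^2 = 326041 does not, since 571 is squarefree), x^4 - 571 is irreducible over Q. Hence [Q(α):Q] = 4.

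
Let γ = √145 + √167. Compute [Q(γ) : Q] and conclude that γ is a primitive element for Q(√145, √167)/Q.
[Q(γ) : Q] = 4 (equivalently, Q(γ) = Q(√145, √167))

Obviously Q(γ) ⊆ Q(√145, √167), and [Q(√145, √167):Q] = 4 (since 145, 167 are distinct squarefree integers > 1 with 24215 not a perfect square). To show equality we compute the minimal polynomial of γ. From γ = √145 + √167: γ^2 = 145 + 2√(24215) + 167 = 312 + 2√(24215), so γ^2 - 312 = 2√(24215); squaring, (γ^2 - 312)^2 = 4·24215, i.e. γ^4 - 624γ^2 + 97344 - 96860 = 0, i.e. γ^4 - 624γ^2 + 484 = 0. So γ is a root of x^4 - 624x^2 + 484. This polynomial is irreducible over Q: it has no rational root (each ±√145 ± √167 is irrational), and any factorization into two quadratics over Q would force √(24215) ∈ Q (pairing opposite roots) or √145, √167 ∈ Q (other pairings), all impossible. Hence [Q(γ):Q] = 4 = [Q(√145, √167):Q], so Q(γ) = Q(√145, √167).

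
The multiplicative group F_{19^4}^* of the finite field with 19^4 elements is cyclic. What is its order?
|F_{19^4}^*| = 130320

F_{19^4} has 19^4 = 130321 elements; its multiplicative group consists of all nonzero elements, so |F_{19^4}^*| = 130321 - 1 = 130320. (It is cyclic since any finite subgroup of the multiplicative group of a field is cyclic.)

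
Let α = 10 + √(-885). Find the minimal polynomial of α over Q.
m_α(x) = x^2 - 20x + 985

From α - 10 = √(-885), squaring gives (α - 10)^2 = -885, i.e. α^2 - 20α + 100 = -885, so α^2 - 20α + 985 = 0. The discriminant of x^2 - 20x + 985 is (-20)^2 - 4·(985) = 400 - 3940 = -3540, and 4·(-885) is not a perfect square in Q since -885 is squarefree and ≠ 1. Hence x^2 - 20x + 985 is irreducible over Q and is the minimal polynomial of α.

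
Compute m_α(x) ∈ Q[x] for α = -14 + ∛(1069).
m_α(x) = x^3 + 42x^2 + 588x + 1675

Set β = α + 14 = ∛(1069), so β^3 = 1069. Then (α + 14)^3 - 1069 = 0, i.e. α is a root of g(x) = (x + 14)^3 - 1069 = x^3 + 42x^2 + 588x + 1675. Since g(x) = h(x + 14) where h(x) = x^3 - 1069, and h is irreducible over Q (because 1069 is not a perfect cube, so h has no rational root, and a monic cubic with no rational root is irreducible), g is also irreducible (irreducibility is preserved under the substitution x → x + 14). Hence m_α(x) = x^3 + 42x^2 + 588x + 1675.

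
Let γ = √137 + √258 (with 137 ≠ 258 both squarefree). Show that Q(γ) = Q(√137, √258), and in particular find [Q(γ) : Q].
[Q(γ) : Q] = 4 (equivalently, Q(γ) = Q(√137, √258))

Obviously Q(γ) ⊆ Q(√137, √258), and [Q(√137, √258):Q] = 4 (since 137, 258 are distinct squarefree integers > 1 with 35346 not a perfect square). To show equality we compute the minimal polynomial of γ. From γ = √137 + √258: γ^2 = 137 + 2√(35346) + 258 = 395 + 2√(35346), so γ^2 - 395 = 2√(35346); squaring, (γ^2 - 395)^2 = 4·35346, i.e. γ^4 - 790γ^2 + 156025 - 141384 = 0, i.e. γ^4 - 790γ^2 + 14641 = 0. So γ is a root of x^4 - 790x^2 + 14641. This polynomial is irreducible over Q: it has no rational root (each ±√137 ± √258 is irrational), and any factorization into two quadratics over Q would force √(35346) ∈ Q (pairing opposite roots) or √137, √258 ∈ Q (other pairings), all impossible. Hence [Q(γ):Q] = 4 = [Q(√137, √258):Q], so Q(γ) = Q(√137, √258).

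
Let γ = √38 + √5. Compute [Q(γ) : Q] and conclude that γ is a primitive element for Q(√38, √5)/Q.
[Q(γ) : Q] = 4 (equivalently, Q(γ) = Q(√38, √5))

Obviously Q(γ) ⊆ Q(√38, √5), and [Q(√38, √5):Q] = 4 (since 38, 5 are distinct squarefree integers > 1 with 190 not a perfect square). To show equality we compute the minimal polynomial of γ. From γ = √38 + √5: γ^2 = 38 + 2√(190) + 5 = 43 + 2√(190), so γ^2 - 43 = 2√(190); squaring, (γ^2 - 43)^2 = 4·190, i.e. γ^4 - 86γ^2 + 1849 - 760 = 0, i.e. γ^4 - 86γ^2 + 1089 = 0. So γ is a root of x^4 - 86x^2 + 1089. This polynomial is irreducible over Q: it has no rational root (each ±√38 ± √5 is irrational), and any factorization into two quadratics over Q would force √(190) ∈ Q (pairing opposite roots) or √38, √5 ∈ Q (other pairings), all impossible. Hence [Q(γ):Q] = 4 = [Q(√38, √5):Q], so Q(γ) = Q(√38, √5).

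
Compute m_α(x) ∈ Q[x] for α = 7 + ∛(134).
m_α(x) = x^3 - 21x^2 + 147x - 477

Set β = α - 7 = ∛(134), so β^3 = 134. Then (α - 7)^3 - 134 = 0, i.e. α is a root of g(x) = (x - 7)^3 - 134 = x^3 - 21x^2 + 147x - 477. Since g(x) = h(x - 7) where h(x) = x^3 - 134, and h is irreducible over Q (because 134 is not a perfect cube, so h has no rational root, and a monic cubic with no rational root is irreducible), g is also irreducible (irreducibility is preserved under the substitution x → x - 7). Hence m_α(x) = x^3 - 21x^2 + 147x - 477.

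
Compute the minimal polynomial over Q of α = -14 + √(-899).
m_α(x) = x^2 + 28x + 1095

From α + 14 = √(-899), squaring gives (α + 14)^2 = -899, i.e. α^2 + 28α + 196 = -899, so α^2 + 28α + 1095 = 0. The discriminant of x^2 + 28x + 1095 is (28)^2 - 4·(1095) = 784 - 4380 = -3596, and 4·(-899) is not a perfect square in Q since -899 is squarefree and ≠ 1. Hence x^2 + 28x + 1095 is irreducible over Q and is the minimal polynomial of α.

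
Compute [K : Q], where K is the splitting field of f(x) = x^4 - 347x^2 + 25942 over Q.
[K : Q] = 4

Solving the quadratic in x^2: x^2 = (347 ± √(347^2 - 4·25942))/2 = (347 ± √16641)/2 = (347 ± 129)/2, giving x^2 = 238 or x^2 = 109. So f(x) = (x^2 - 238)(x^2 - 109) and the roots of f are ±√238, ±√109. Hence the splitting field is K = Q(√238, √109). Since 238 and 109 are distinct squarefree integers > 1, their product 25942 is not a perfect square, so √109 ∉ Q(√238). By the tower law [K:Q] = [Q(√238,√109):Q(√238)] · [Q(√238):Q] = 2 · 2 = 4.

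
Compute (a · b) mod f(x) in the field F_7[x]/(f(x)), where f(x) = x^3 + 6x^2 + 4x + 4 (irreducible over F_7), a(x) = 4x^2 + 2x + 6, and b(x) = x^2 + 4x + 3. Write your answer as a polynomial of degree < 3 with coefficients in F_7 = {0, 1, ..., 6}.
a · b ≡ 4x^2 + 3x (mod f(x))

Multiply in F_7[x]: a(x)·b(x) = (4x^2 + 2x + 6)·(x^2 + 4x + 3) = 4x^4 + 4x^3 + 5x^2 + 2x + 4. This has degree ≥ 3, so divide by f(x) over F_7: 4x^4 + 4x^3 + 5x^2 + 2x + 4 = (4x + 1)·(x^3 + 6x^2 + 4x + 4) + (4x^2 + 3x). Hence a·b ≡ 4x^2 + 3x (mod f). (F_7[x]/(f) is a field with 7^3 = 343 elements since f is irreducible of degree 3.)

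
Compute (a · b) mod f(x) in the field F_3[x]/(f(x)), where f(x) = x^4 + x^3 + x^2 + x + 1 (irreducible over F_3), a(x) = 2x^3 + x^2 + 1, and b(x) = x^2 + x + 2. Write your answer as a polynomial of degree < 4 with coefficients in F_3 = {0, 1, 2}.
a · b ≡ 2x^3 + x + 1 (mod f(x))

Multiply in F_3[x]: a(x)·b(x) = (2x^3 + x^2 + 1)·(x^2 + x + 2) = 2x^5 + 2x^3 + x + 2. This has degree ≥ 4, so divide by f(x) over F_3: 2x^5 + 2x^3 + x + 2 = (2x + 1)·(x^4 + x^3 + x^2 + x + 1) + (2x^3 + x + 1). Hence a·b ≡ 2x^3 + x + 1 (mod f). (F_3[x]/(f) is a field with 3^4 = 81 elements since f is irreducible of degree 4.)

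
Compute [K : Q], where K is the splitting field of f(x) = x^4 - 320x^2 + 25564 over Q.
[K : Q] = 4

Solving the quadratic in x^2: x^2 = (320 ± √(320^2 - 4·25564))/2 = (320 ± √144)/2 = (320 ± 12)/2, giving x^2 = 154 or x^2 = 166. So f(x) = (x^2 - 154)(x^2 - 166) and the roots of f are ±√154, ±√166. Hence the splitting field is K = Q(√154, √166). Since 154 and 166 are distinct squarefree integers > 1, their product 25564 is not a perfect square, so √166 ∉ Q(√154). By the tower law [K:Q] = [Q(√154,√166):Q(√154)] · [Q(√154):Q] = 2 · 2 = 4.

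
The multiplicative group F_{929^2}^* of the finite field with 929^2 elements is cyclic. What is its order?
|F_{929^2}^*| = 863040

F_{929^2} has 929^2 = 863041 elements; its multiplicative group consists of all nonzero elements, so |F_{929^2}^*| = 863041 - 1 = 863040. (It is cyclic since any finite subgroup of the multiplicative group of a field is cyclic.)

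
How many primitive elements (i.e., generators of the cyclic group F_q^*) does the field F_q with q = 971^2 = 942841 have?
There are φ(942840) = 248832 primitive elements

F_q^* is cyclic of order q - 1 = 942840. A cyclic group of order m has exactly φ(m) generators. Here m = 942840 = 2^3 · 3^5 · 5 · 97, so the number of primitive elements is φ(942840) = 248832.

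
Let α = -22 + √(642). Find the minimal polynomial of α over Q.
m_α(x) = x^2 + 44x - 158

From α + 22 = √(642), squaring gives (α + 22)^2 = 642, i.e. α^2 + 44α + 484 = 642, so α^2 + 44α - 158 = 0. The discriminant of x^2 + 44x - 158 is (44)^2 - 4·(-158) = 1936 + 632 = 2568, and 4·(642) is not a perfect square in Q since 642 is squarefree and ≠ 1. Hence x^2 + 44x - 158 is irreducible over Q and is the minimal polynomial of α.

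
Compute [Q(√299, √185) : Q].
[Q(√299, √185) : Q] = 4

[Q(√299):Q] = 2 (min poly x^2 - 299, irreducible since 299 is squarefree > 1). For the top step, suppose √185 ∈ Q(√299), say √185 = c + d√299 with c, d ∈ Q. Squaring: 185 = c^2 + 299d^2 + 2cd√299. Since √299 ∉ Q this forces 2cd = 0. If d = 0 then √185 = c ∈ Q, contradicting 185 squarefree > 1. If c = 0 then 185 = 299d^2, so 299·185 = (299d)^2 is a perfect square in Q — but 299·185 = 55315 is not a perfect square (since 299 and 185 are distinct squarefree integers). Contradiction. Hence √185 ∉ Q(√299), so x^2 - 185 stays irreducible over Q(√299) and [Q(√299, √185) : Q(√299)] = 2. By the tower law, [Q(√299, √185) : Q] = 2 · 2 = 4.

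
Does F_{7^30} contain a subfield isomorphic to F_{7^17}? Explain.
No: F_{7^17} is not a subfield of F_{7^30}

F_{p^m} embeds in F_{p^n} iff m | n. Here 17 ∤ 30 (since 30 = 1·17 + 13 with remainder 13 ≠ 0), so F_{7^17} is not a subfield of F_{7^30}. Equivalently: if it were, the tower law would give 17 = [F_{7^17}:F_7] dividing [F_{7^30}:F_7] = 30, contradiction.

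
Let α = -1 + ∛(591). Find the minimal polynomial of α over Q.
m_α(x) = x^3 + 3x^2 + 3x - 590

Set β = α + 1 = ∛(591), so β^3 = 591. Then (α + 1)^3 - 591 = 0, i.e. α is a root of g(x) = (x + 1)^3 - 591 = x^3 + 3x^2 + 3x - 590. Since g(x) = h(x + 1) where h(x) = x^3 - 591, and h is irreducible over Q (because 591 is not a perfect cube, so h has no rational root, and a monic cubic with no rational root is irreducible), g is also irreducible (irreducibility is preserved under the substitution x → x + 1). Hence m_α(x) = x^3 + 3x^2 + 3x - 590.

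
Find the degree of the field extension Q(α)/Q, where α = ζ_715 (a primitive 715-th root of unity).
[Q(α):Q] = 480

The minimal polynomial of ζ_715 over Q is the 715-th cyclotomic polynomial Φ_715(x), which is irreducible over Q and has degree φ(715) = 480. Hence [Q(α):Q] = φ(715) = 480.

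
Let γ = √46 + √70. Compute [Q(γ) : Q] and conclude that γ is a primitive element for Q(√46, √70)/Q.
[Q(γ) : Q] = 4 (equivalently, Q(γ) = Q(√46, √70))

Obviously Q(γ) ⊆ Q(√46, √70), and [Q(√46, √70):Q] = 4 (since 46, 70 are distinct squarefree integers > 1 with 3220 not a perfect square). To show equality we compute the minimal polynomial of γ. From γ = √46 + √70: γ^2 = 46 + 2√(3220) + 70 = 116 + 2√(3220), so γ^2 - 116 = 2√(3220); squaring, (γ^2 - 116)^2 = 4·3220, i.e. γ^4 - 232γ^2 + 13456 - 12880 = 0, i.e. γ^4 - 232γ^2 + 576 = 0. So γ is a root of x^4 - 232x^2 + 576. This polynomial is irreducible over Q: it has no rational root (each ±√46 ± √70 is irrational), and any factorization into two quadratics over Q would force √(3220) ∈ Q (pairing opposite roots) or √46, √70 ∈ Q (other pairings), all impossible. Hence [Q(γ):Q] = 4 = [Q(√46, √70):Q], so Q(γ) = Q(√46, √70).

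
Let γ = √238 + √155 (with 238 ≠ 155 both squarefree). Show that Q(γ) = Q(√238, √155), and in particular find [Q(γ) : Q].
[Q(γ) : Q] = 4 (equivalently, Q(γ) = Q(√238, √155))

Obviously Q(γ) ⊆ Q(√238, √155), and [Q(√238, √155):Q] = 4 (since 238, 155 are distinct squarefree integers > 1 with 36890 not a perfect square). To show equality we compute the minimal polynomial of γ. From γ = √238 + √155: γ^2 = 238 + 2√(36890) + 155 = 393 + 2√(36890), so γ^2 - 393 = 2√(36890); squaring, (γ^2 - 393)^2 = 4·36890, i.e. γ^4 - 786γ^2 + 154449 - 147560 = 0, i.e. γ^4 - 786γ^2 + 6889 = 0. So γ is a root of x^4 - 786x^2 + 6889. This polynomial is irreducible over Q: it has no rational root (each ±√238 ± √155 is irrational), and any factorization into two quadratics over Q would force √(36890) ∈ Q (pairing opposite roots) or √238, √155 ∈ Q (other pairings), all impossible. Hence [Q(γ):Q] = 4 = [Q(√238, √155):Q], so Q(γ) = Q(√238, √155).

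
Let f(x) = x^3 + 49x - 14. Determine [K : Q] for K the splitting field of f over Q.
[K : Q] = 6

By the rational root test, any rational root of the monic integer polynomial f(x) = x^3 + 49x - 14 must be an integer dividing the constant term -14, i.e. one of ±{1, 2, 7, 14}. Evaluating: f(1) = 36, f(-1) = -64, f(2) = 92, f(-2) = -120, f(7) = 672, f(-7) = -700, f(14) = 3416, f(-14) = -3444; none is 0, so f has no rational root and is therefore irreducible over Q (a cubic with no linear factor over a field is irreducible). For an irreducible cubic, the Galois group is A_3 or S_3 according as the discriminant disc(f) = -4a^3 - 27b^2 = -4·(49)^3 - 27·(-14)^2 = -475888 is or is not a square in Q. Here disc(f) = -475888 is not a perfect square in Q, so the Galois group of f over Q is not contained in A_3 and must be all of S_3. The splitting field has degree |S_3| = 6 over Q, so [K : Q] = 6.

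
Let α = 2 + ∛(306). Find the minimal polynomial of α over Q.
m_α(x) = x^3 - 6x^2 + 12x - 314

Set β = α - 2 = ∛(306), so β^3 = 306. Then (α - 2)^3 - 306 = 0, i.e. α is a root of g(x) = (x - 2)^3 - 306 = x^3 - 6x^2 + 12x - 314. Since g(x) = h(x - 2) where h(x) = x^3 - 306, and h is irreducible over Q (because 306 is not a perfect cube, so h has no rational root, and a monic cubic with no rational root is irreducible), g is also irreducible (irreducibility is preserved under the substitution x → x - 2). Hence m_α(x) = x^3 - 6x^2 + 12x - 314.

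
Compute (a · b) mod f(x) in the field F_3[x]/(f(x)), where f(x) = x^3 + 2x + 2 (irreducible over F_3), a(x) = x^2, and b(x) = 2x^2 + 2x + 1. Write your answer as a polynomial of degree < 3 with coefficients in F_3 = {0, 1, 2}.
a · b ≡ x + 2 (mod f(x))

Multiply in F_3[x]: a(x)·b(x) = (x^2)·(2x^2 + 2x + 1) = 2x^4 + 2x^3 + x^2. This has degree ≥ 3, so divide by f(x) over F_3: 2x^4 + 2x^3 + x^2 = (2x + 2)·(x^3 + 2x + 2) + (x + 2). Hence a·b ≡ x + 2 (mod f). (F_3[x]/(f) is a field with 3^3 = 27 elements since f is irreducible of degree 3.)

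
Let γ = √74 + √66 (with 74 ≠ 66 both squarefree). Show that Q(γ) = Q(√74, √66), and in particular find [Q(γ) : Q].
[Q(γ) : Q] = 4 (equivalently, Q(γ) = Q(√74, √66))

Obviously Q(γ) ⊆ Q(√74, √66), and [Q(√74, √66):Q] = 4 (since 74, 66 are distinct squarefree integers > 1 with 4884 not a perfect square). To show equality we compute the minimal polynomial of γ. From γ = √74 + √66: γ^2 = 74 + 2√(4884) + 66 = 140 + 2√(4884), so γ^2 - 140 = 2√(4884); squaring, (γ^2 - 140)^2 = 4·4884, i.e. γ^4 - 280γ^2 + 19600 - 19536 = 0, i.e. γ^4 - 280γ^2 + 64 = 0. So γ is a root of x^4 - 280x^2 + 64. This polynomial is irreducible over Q: it has no rational root (each ±√74 ± √66 is irrational), and any factorization into two quadratics over Q would force √(4884) ∈ Q (pairing opposite roots) or √74, √66 ∈ Q (other pairings), all impossible. Hence [Q(γ):Q] = 4 = [Q(√74, √66):Q], so Q(γ) = Q(√74, √66).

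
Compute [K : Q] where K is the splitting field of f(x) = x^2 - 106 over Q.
[K : Q] = 2

f(x) = x^2 - 106 factors as (x - √106)(x + √106). The splitting field is K = Q(√106). Since 106 is squarefree and > 1, it is not a perfect square, so x^2 - 106 is irreducible over Q and [Q(√106) : Q] = 2. Hence [K : Q] = 2.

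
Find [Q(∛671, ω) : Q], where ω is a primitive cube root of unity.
[Q(∛671, ω) : Q] = 6

[Q(∛671):Q] = 3 (min poly x^3 - 671, irreducible since 671 is not a perfect cube). [Q(ω):Q] = 2 (min poly x^2 + x + 1). Since Q(∛671) ⊂ R and ω ∉ R, we have ω ∉ Q(∛671), so x^2 + x + 1 remains irreducible over Q(∛671) and [Q(∛671, ω) : Q(∛671)] = 2. By the tower law, [Q(∛671, ω) : Q] = 3 · 2 = 6. (In fact Q(∛671, ω) is the splitting field of x^3 - 671 over Q.)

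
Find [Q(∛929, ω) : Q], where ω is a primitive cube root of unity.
[Q(∛929, ω) : Q] = 6

[Q(∛929):Q] = 3 (min poly x^3 - 929, irreducible since 929 is not a perfect cube). [Q(ω):Q] = 2 (min poly x^2 + x + 1). Since Q(∛929) ⊂ R and ω ∉ R, we have ω ∉ Q(∛929), so x^2 + x + 1 remains irreducible over Q(∛929) and [Q(∛929, ω) : Q(∛929)] = 2. By the tower law, [Q(∛929, ω) : Q] = 3 · 2 = 6. (In fact Q(∛929, ω) is the splitting field of x^3 - 929 over Q.)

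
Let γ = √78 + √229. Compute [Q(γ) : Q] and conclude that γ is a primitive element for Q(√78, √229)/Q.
[Q(γ) : Q] = 4 (equivalently, Q(γ) = Q(√78, √229))

Obviously Q(γ) ⊆ Q(√78, √229), and [Q(√78, √229):Q] = 4 (since 78, 229 are distinct squarefree integers > 1 with 17862 not a perfect square). To show equality we compute the minimal polynomial of γ. From γ = √78 + √229: γ^2 = 78 + 2√(17862) + 229 = 307 + 2√(17862), so γ^2 - 307 = 2√(17862); squaring, (γ^2 - 307)^2 = 4·17862, i.e. γ^4 - 614γ^2 + 94249 - 71448 = 0, i.e. γ^4 - 614γ^2 + 22801 = 0. So γ is a root of x^4 - 614x^2 + 22801. This polynomial is irreducible over Q: it has no rational root (each ±√78 ± √229 is irrational), and any factorization into two quadratics over Q would force √(17862) ∈ Q (pairing opposite roots) or √78, √229 ∈ Q (other pairings), all impossible. Hence [Q(γ):Q] = 4 = [Q(√78, √229):Q], so Q(γ) = Q(√78, √229).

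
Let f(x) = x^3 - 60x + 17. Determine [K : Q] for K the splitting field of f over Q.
[K : Q] = 6

By the rational root test, any rational root of the monic integer polynomial f(x) = x^3 - 60x + 17 must be an integer dividing the constant term 17, i.e. one of ±{1, 17}. Evaluating: f(1) = -42, f(-1) = 76, f(17) = 3910, f(-17) = -3876; none is 0, so f has no rational root and is therefore irreducible over Q (a cubic with no linear factor over a field is irreducible). For an irreducible cubic, the Galois group is A_3 or S_3 according as the discriminant disc(f) = -4a^3 - 27b^2 = -4·(-60)^3 - 27·(17)^2 = 856197 is or is not a square in Q. Here disc(f) = 856197 is not a perfect square in Q, so the Galois group of f over Q is not contained in A_3 and must be all of S_3. The splitting field has degree |S_3| = 6 over Q, so [K : Q] = 6.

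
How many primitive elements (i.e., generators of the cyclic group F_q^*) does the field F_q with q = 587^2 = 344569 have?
There are φ(344568) = 98112 primitive elements

F_q^* is cyclic of order q - 1 = 344568. A cyclic group of order m has exactly φ(m) generators. Here m = 344568 = 2^3 · 3 · 7^2 · 293, so the number of primitive elements is φ(344568) = 98112.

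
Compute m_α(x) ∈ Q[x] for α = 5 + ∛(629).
m_α(x) = x^3 - 15x^2 + 75x - 754

Set β = α - 5 = ∛(629), so β^3 = 629. Then (α - 5)^3 - 629 = 0, i.e. α is a root of g(x) = (x - 5)^3 - 629 = x^3 - 15x^2 + 75x - 754. Since g(x) = h(x - 5) where h(x) = x^3 - 629, and h is irreducible over Q (because 629 is not a perfect cube, so h has no rational root, and a monic cubic with no rational root is irreducible), g is also irreducible (irreducibility is preserved under the substitution x → x - 5). Hence m_α(x) = x^3 - 15x^2 + 75x - 754.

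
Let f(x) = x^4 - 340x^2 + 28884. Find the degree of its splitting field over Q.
[K : Q] = 4

Solving the quadratic in x^2: x^2 = (340 ± √(340^2 - 4·28884))/2 = (340 ± √64)/2 = (340 ± 8)/2, giving x^2 = 166 or x^2 = 174. So f(x) = (x^2 - 166)(x^2 - 174) and the roots of f are ±√166, ±√174. Hence the splitting field is K = Q(√166, √174). Since 166 and 174 are distinct squarefree integers > 1, their product 28884 is not a perfect square, so √174 ∉ Q(√166). By the tower law [K:Q] = [Q(√166,√174):Q(√166)] · [Q(√166):Q] = 2 · 2 = 4.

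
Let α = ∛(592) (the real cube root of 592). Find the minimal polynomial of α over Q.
m_α(x) = x^3 - 592

α satisfies α^3 = 592, so x^3 - 592 annihilates α. By the rational root test, a rational root p/q (in lowest terms) of x^3 - 592 would satisfy p^3 = 592 q^3, forcing q = 1 and p^3 = 592; but 592 is not a perfect cube, contradiction. A monic cubic over Q with no rational root is irreducible (any nontrivial factorization would include a linear factor). Hence x^3 - 592 is the minimal polynomial of α, and in particular [Q(α):Q] = 3.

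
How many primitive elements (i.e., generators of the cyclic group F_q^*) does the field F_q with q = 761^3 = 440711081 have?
There are φ(440711080) = 167006016 primitive elements

F_q^* is cyclic of order q - 1 = 440711080. A cyclic group of order m has exactly φ(m) generators. Here m = 440711080 = 2^3 · 5 · 19 · 579883, so the number of primitive elements is φ(440711080) = 167006016.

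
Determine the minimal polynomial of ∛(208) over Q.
m_α(x) = x^3 - 208

α satisfies α^3 = 208, so x^3 - 208 annihilates α. By the rational root test, a rational root p/q (in lowest terms) of x^3 - 208 would satisfy p^3 = 208 q^3, forcing q = 1 and p^3 = 208; but 208 is not a perfect cube, contradiction. A monic cubic over Q with no rational root is irreducible (any nontrivial factorization would include a linear factor). Hence x^3 - 208 is the minimal polynomial of α, and in particular [Q(α):Q] = 3.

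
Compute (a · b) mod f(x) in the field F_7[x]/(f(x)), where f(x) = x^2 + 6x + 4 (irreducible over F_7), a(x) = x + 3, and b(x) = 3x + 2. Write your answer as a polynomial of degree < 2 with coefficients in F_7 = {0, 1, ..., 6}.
a · b ≡ 1 (mod f(x))

Multiply in F_7[x]: a(x)·b(x) = (x + 3)·(3x + 2) = 3x^2 + 4x + 6. This has degree ≥ 2, so divide by f(x) over F_7: 3x^2 + 4x + 6 = (3)·(x^2 + 6x + 4) + (1). Hence a·b ≡ 1 (mod f). (F_7[x]/(f) is a field with 7^2 = 49 elements since f is irreducible of degree 2.)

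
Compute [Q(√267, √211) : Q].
[Q(√267, √211) : Q] = 4

[Q(√267):Q] = 2 (min poly x^2 - 267, irreducible since 267 is squarefree > 1). For the top step, suppose √211 ∈ Q(√267), say √211 = c + d√267 with c, d ∈ Q. Squaring: 211 = c^2 + 267d^2 + 2cd√267. Since √267 ∉ Q this forces 2cd = 0. If d = 0 then √211 = c ∈ Q, contradicting 211 squarefree > 1. If c = 0 then 211 = 267d^2, so 267·211 = (267d)^2 is a perfect square in Q — but 267·211 = 56337 is not a perfect square (since 267 and 211 are distinct squarefree integers). Contradiction. Hence √211 ∉ Q(√267), so x^2 - 211 stays irreducible over Q(√267) and [Q(√267, √211) : Q(√267)] = 2. By the tower law, [Q(√267, √211) : Q] = 2 · 2 = 4.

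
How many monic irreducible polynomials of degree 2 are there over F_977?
There are 476776 monic irreducible polynomials of degree 2 over F_977

Each element of F_{977^2} that lies in no proper subfield is a root of exactly one monic irreducible of degree 2 over F_977, and each such polynomial has 2 distinct roots in F_{977^2}. By Möbius inversion the count is N_977(2) = (1/2) Σ_{d|2} μ(2/d) · 977^d = (1/2)(μ(2)·977^1 + μ(1)·977^2) = 953552/2 = 476776.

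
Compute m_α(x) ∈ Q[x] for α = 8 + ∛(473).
m_α(x) = x^3 - 24x^2 + 192x - 985

Set β = α - 8 = ∛(473), so β^3 = 473. Then (α - 8)^3 - 473 = 0, i.e. α is a root of g(x) = (x - 8)^3 - 473 = x^3 - 24x^2 + 192x - 985. Since g(x) = h(x - 8) where h(x) = x^3 - 473, and h is irreducible over Q (because 473 is not a perfect cube, so h has no rational root, and a monic cubic with no rational root is irreducible), g is also irreducible (irreducibility is preserved under the substitution x → x - 8). Hence m_α(x) = x^3 - 24x^2 + 192x - 985.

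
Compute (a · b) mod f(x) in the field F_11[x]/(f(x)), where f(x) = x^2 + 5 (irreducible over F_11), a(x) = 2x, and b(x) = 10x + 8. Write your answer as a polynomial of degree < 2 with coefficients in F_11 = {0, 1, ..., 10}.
a · b ≡ 5x + 10 (mod f(x))

Multiply in F_11[x]: a(x)·b(x) = (2x)·(10x + 8) = 9x^2 + 5x. This has degree ≥ 2, so divide by f(x) over F_11: 9x^2 + 5x = (9)·(x^2 + 5) + (5x + 10). Hence a·b ≡ 5x + 10 (mod f). (F_11[x]/(f) is a field with 11^2 = 121 elements since f is irreducible of degree 2.)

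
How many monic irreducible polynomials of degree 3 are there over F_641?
There are 87791360 monic irreducible polynomials of degree 3 over F_641

Each element of F_{641^3} that lies in no proper subfield is a root of exactly one monic irreducible of degree 3 over F_641, and each such polynomial has 3 distinct roots in F_{641^3}. By Möbius inversion the count is N_641(3) = (1/3) Σ_{d|3} μ(3/d) · 641^d = (1/3)(μ(3)·641^1 + μ(1)·641^3) = 263374080/3 = 87791360.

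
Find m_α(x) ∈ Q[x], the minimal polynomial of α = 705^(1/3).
m_α(x) = x^3 - 705

α satisfies α^3 = 705, so x^3 - 705 annihilates α. By the rational root test, a rational root p/q (in lowest terms) of x^3 - 705 would satisfy p^3 = 705 q^3, forcing q = 1 and p^3 = 705; but 705 is not a perfect cube, contradiction. A monic cubic over Q with no rational root is irreducible (any nontrivial factorization would include a linear factor). Hence x^3 - 705 is the minimal polynomial of α, and in particular [Q(α):Q] = 3.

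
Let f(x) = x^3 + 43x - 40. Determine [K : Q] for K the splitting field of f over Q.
[K : Q] = 6

By the rational root test, any rational root of the monic integer polynomial f(x) = x^3 + 43x - 40 must be an integer dividing the constant term -40, i.e. one of ±{1, 2, 4, 5, 8, 10, 20, 40}. Evaluating: f(1) = 4, f(-1) = -84, f(2) = 54, f(-2) = -134, f(4) = 196, f(-4) = -276, f(5) = 300, f(-5) = -380, f(8) = 816, f(-8) = -896, f(10) = 1390, f(-10) = -1470, f(20) = 8820, f(-20) = -8900, f(40) = 65680, f(-40) = -65760; none is 0, so f has no rational root and is therefore irreducible over Q (a cubic with no linear factor over a field is irreducible). For an irreducible cubic, the Galois group is A_3 or S_3 according as the discriminant disc(f) = -4a^3 - 27b^2 = -4·(43)^3 - 27·(-40)^2 = -361228 is or is not a square in Q. Here disc(f) = -361228 is not a perfect square in Q, so the Galois group of f over Q is not contained in A_3 and must be all of S_3. The splitting field has degree |S_3| = 6 over Q, so [K : Q] = 6.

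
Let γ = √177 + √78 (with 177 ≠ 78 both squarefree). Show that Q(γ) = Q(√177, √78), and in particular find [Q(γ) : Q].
[Q(γ) : Q] = 4 (equivalently, Q(γ) = Q(√177, √78))

Obviously Q(γ) ⊆ Q(√177, √78), and [Q(√177, √78):Q] = 4 (since 177, 78 are distinct squarefree integers > 1 with 13806 not a perfect square). To show equality we compute the minimal polynomial of γ. From γ = √177 + √78: γ^2 = 177 + 2√(13806) + 78 = 255 + 2√(13806), so γ^2 - 255 = 2√(13806); squaring, (γ^2 - 255)^2 = 4·13806, i.e. γ^4 - 510γ^2 + 65025 - 55224 = 0, i.e. γ^4 - 510γ^2 + 9801 = 0. So γ is a root of x^4 - 510x^2 + 9801. This polynomial is irreducible over Q: it has no rational root (each ±√177 ± √78 is irrational), and any factorization into two quadratics over Q would force √(13806) ∈ Q (pairing opposite roots) or √177, √78 ∈ Q (other pairings), all impossible. Hence [Q(γ):Q] = 4 = [Q(√177, √78):Q], so Q(γ) = Q(√177, √78).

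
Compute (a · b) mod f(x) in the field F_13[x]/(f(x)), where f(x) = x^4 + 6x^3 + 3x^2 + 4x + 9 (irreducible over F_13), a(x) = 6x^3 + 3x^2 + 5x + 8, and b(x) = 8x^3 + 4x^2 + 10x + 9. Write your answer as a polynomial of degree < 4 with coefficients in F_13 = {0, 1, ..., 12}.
a · b ≡ 9x^3 + x^2 + 7x + 10 (mod f(x))

Multiply in F_13[x]: a(x)·b(x) = (6x^3 + 3x^2 + 5x + 8)·(8x^3 + 4x^2 + 10x + 9) = 9x^6 + 9x^5 + 8x^4 + 12x^3 + 5x^2 + 8x + 7. This has degree ≥ 4, so divide by f(x) over F_13: 9x^6 + 9x^5 + 8x^4 + 12x^3 + 5x^2 + 8x + 7 = (9x^2 + 7x + 4)·(x^4 + 6x^3 + 3x^2 + 4x + 9) + (9x^3 + x^2 + 7x + 10). Hence a·b ≡ 9x^3 + x^2 + 7x + 10 (mod f). (F_13[x]/(f) is a field with 13^4 = 28561 elements since f is irreducible of degree 4.)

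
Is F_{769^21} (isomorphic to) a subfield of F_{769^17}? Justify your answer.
No: F_{769^21} is not a subfield of F_{769^17}

F_{p^m} embeds in F_{p^n} iff m | n. Here 21 ∤ 17 (since 17 = 0·21 + 17 with remainder 17 ≠ 0), so F_{769^21} is not a subfield of F_{769^17}. Equivalently: if it were, the tower law would give 21 = [F_{769^21}:F_769] dividing [F_{769^17}:F_769] = 17, contradiction.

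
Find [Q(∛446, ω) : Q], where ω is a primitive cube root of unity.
[Q(∛446, ω) : Q] = 6

[Q(∛446):Q] = 3 (min poly x^3 - 446, irreducible since 446 is not a perfect cube). [Q(ω):Q] = 2 (min poly x^2 + x + 1). Since Q(∛446) ⊂ R and ω ∉ R, we have ω ∉ Q(∛446), so x^2 + x + 1 remains irreducible over Q(∛446) and [Q(∛446, ω) : Q(∛446)] = 2. By the tower law, [Q(∛446, ω) : Q] = 3 · 2 = 6. (In fact Q(∛446, ω) is the splitting field of x^3 - 446 over Q.)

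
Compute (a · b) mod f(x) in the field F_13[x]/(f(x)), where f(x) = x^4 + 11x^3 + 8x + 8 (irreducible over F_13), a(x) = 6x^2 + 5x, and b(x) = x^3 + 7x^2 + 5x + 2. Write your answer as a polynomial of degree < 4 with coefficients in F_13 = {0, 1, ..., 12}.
a · b ≡ x^3 + 2x^2 + 10x + 9 (mod f(x))

Multiply in F_13[x]: a(x)·b(x) = (6x^2 + 5x)·(x^3 + 7x^2 + 5x + 2) = 6x^5 + 8x^4 + 11x^2 + 10x. This has degree ≥ 4, so divide by f(x) over F_13: 6x^5 + 8x^4 + 11x^2 + 10x = (6x + 7)·(x^4 + 11x^3 + 8x + 8) + (x^3 + 2x^2 + 10x + 9). Hence a·b ≡ x^3 + 2x^2 + 10x + 9 (mod f). (F_13[x]/(f) is a field with 13^4 = 28561 elements since f is irreducible of degree 4.)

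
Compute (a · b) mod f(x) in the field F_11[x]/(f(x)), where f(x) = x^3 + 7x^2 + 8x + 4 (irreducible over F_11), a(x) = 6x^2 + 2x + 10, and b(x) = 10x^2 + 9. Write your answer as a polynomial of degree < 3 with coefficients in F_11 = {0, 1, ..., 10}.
a · b ≡ 10x^2 + 8x + 7 (mod f(x))

Multiply in F_11[x]: a(x)·b(x) = (6x^2 + 2x + 10)·(10x^2 + 9) = 5x^4 + 9x^3 + 7x + 2. This has degree ≥ 3, so divide by f(x) over F_11: 5x^4 + 9x^3 + 7x + 2 = (5x + 7)·(x^3 + 7x^2 + 8x + 4) + (10x^2 + 8x + 7). Hence a·b ≡ 10x^2 + 8x + 7 (mod f). (F_11[x]/(f) is a field with 11^3 = 1331 elements since f is irreducible of degree 3.)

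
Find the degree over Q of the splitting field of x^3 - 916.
[K : Q] = 6

The roots of x^3 - 916 are ∛916, ω∛916, ω^2∛916 where ω = e^(2πi/3) is a primitive cube root of unity, so K = Q(∛916, ω). Now [Q(∛916):Q] = 3 (since 916 is not a perfect cube, x^3 - 916 is irreducible) and [Q(ω):Q] = 2. Both 2 and 3 divide [K:Q], and [K:Q] ≤ 3·2 = 6, so [K:Q] = 6. (Equivalently: Q(∛916) ⊂ R but ω ∉ R, so [K : Q(∛916)] = 2.)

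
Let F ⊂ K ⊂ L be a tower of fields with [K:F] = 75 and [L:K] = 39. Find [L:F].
[L:F] = 2925

The tower law says that for any tower of field extensions F ⊂ K ⊂ L with finite degrees, [L:F] = [L:K] · [K:F]. Here this gives [L:F] = 39 · 75 = 2925.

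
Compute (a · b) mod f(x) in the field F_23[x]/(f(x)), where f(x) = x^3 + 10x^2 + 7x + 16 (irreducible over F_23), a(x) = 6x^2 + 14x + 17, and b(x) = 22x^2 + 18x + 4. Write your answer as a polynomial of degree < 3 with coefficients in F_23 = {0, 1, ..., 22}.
a · b ≡ 3x^2 + x + 19 (mod f(x))

Multiply in F_23[x]: a(x)·b(x) = (6x^2 + 14x + 17)·(22x^2 + 18x + 4) = 17x^4 + 2x^3 + 6x^2 + 17x + 22. This has degree ≥ 3, so divide by f(x) over F_23: 17x^4 + 2x^3 + 6x^2 + 17x + 22 = (17x + 16)·(x^3 + 10x^2 + 7x + 16) + (3x^2 + x + 19). Hence a·b ≡ 3x^2 + x + 19 (mod f). (F_23[x]/(f) is a field with 23^3 = 12167 elements since f is irreducible of degree 3.)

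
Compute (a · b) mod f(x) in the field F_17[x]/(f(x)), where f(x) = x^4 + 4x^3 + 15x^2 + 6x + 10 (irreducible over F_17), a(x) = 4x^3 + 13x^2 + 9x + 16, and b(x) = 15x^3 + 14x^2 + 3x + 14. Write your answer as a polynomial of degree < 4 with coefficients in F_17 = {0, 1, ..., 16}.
a · b ≡ 16x^3 + 16x^2 + 14x + 16 (mod f(x))

Multiply in F_17[x]: a(x)·b(x) = (4x^3 + 13x^2 + 9x + 16)·(15x^3 + 14x^2 + 3x + 14) = 9x^6 + 13x^5 + 6x^4 + 2x^3 + 8x^2 + 4x + 3. This has degree ≥ 4, so divide by f(x) over F_17: 9x^6 + 13x^5 + 6x^4 + 2x^3 + 8x^2 + 4x + 3 = (9x^2 + 11x + 14)·(x^4 + 4x^3 + 15x^2 + 6x + 10) + (16x^3 + 16x^2 + 14x + 16). Hence a·b ≡ 16x^3 + 16x^2 + 14x + 16 (mod f). (F_17[x]/(f) is a field with 17^4 = 83521 elements since f is irreducible of degree 4.)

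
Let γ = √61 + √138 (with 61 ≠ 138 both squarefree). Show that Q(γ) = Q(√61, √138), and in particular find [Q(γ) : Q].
[Q(γ) : Q] = 4 (equivalently, Q(γ) = Q(√61, √138))

Obviously Q(γ) ⊆ Q(√61, √138), and [Q(√61, √138):Q] = 4 (since 61, 138 are distinct squarefree integers > 1 with 8418 not a perfect square). To show equality we compute the minimal polynomial of γ. From γ = √61 + √138: γ^2 = 61 + 2√(8418) + 138 = 199 + 2√(8418), so γ^2 - 199 = 2√(8418); squaring, (γ^2 - 199)^2 = 4·8418, i.e. γ^4 - 398γ^2 + 39601 - 33672 = 0, i.e. γ^4 - 398γ^2 + 5929 = 0. So γ is a root of x^4 - 398x^2 + 5929. This polynomial is irreducible over Q: it has no rational root (each ±√61 ± √138 is irrational), and any factorization into two quadratics over Q would force √(8418) ∈ Q (pairing opposite roots) or √61, √138 ∈ Q (other pairings), all impossible. Hence [Q(γ):Q] = 4 = [Q(√61, √138):Q], so Q(γ) = Q(√61, √138).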